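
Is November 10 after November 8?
Yes. Day 10 comes after day 8 in November — this is a date comparison, not a decimal one (the decimal 11.10 would be smaller than 11.8).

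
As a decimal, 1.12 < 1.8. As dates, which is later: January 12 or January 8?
January 12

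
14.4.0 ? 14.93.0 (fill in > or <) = <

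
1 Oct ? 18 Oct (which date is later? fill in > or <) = <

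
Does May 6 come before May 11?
Yes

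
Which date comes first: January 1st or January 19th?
January 1st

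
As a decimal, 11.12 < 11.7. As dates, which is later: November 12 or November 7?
November 12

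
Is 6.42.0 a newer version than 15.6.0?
No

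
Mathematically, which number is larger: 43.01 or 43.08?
43.08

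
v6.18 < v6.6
False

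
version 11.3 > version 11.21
False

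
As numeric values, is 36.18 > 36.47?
False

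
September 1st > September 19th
False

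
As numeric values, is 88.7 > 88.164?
True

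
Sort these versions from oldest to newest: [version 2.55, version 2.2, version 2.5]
[version 2.2, version 2.5, version 2.55]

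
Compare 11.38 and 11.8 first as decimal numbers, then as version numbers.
As decimals: 11.38 < 11.8. As versions: v11.38 > v11.8 (minor version 38 > 8).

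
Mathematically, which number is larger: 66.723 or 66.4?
66.723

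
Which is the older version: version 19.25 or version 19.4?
version 19.4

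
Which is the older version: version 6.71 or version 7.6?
version 6.71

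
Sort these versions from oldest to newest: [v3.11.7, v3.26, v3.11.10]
[v3.11.7, v3.11.10, v3.26]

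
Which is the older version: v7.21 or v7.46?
v7.21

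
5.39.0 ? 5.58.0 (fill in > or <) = <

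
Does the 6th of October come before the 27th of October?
Yes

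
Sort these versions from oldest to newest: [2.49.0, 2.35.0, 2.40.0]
[2.35.0, 2.40.0, 2.49.0]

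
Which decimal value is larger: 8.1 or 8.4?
8.4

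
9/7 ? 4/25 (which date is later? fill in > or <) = >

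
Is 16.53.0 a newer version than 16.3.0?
Yes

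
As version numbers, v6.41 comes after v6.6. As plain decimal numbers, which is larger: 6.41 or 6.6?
6.6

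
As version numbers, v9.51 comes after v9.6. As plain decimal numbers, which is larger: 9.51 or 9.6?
9.6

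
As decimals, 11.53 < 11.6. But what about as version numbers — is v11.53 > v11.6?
True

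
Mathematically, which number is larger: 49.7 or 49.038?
49.7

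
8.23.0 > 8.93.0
False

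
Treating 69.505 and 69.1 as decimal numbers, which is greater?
69.505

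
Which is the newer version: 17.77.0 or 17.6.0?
17.77.0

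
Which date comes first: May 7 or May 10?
May 7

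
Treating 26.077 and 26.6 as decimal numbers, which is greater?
26.6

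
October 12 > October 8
True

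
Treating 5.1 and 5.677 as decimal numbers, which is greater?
5.677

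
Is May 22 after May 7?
Yes. Day 22 comes after day 7 in May — this is a date comparison, not a decimal one (the decimal 5.22 would be smaller than 5.7).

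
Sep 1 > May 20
True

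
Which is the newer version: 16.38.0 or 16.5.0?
16.38.0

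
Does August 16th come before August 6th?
No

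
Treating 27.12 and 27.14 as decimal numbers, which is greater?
27.14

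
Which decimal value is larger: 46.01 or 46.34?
46.34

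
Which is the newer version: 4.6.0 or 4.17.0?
4.17.0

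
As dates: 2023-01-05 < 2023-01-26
True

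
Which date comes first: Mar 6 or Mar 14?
Mar 6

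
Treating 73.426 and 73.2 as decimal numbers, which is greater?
73.426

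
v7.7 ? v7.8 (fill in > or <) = <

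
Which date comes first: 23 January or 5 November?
23 January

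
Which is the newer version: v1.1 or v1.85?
v1.85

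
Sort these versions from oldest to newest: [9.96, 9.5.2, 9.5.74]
[9.5.2, 9.5.74, 9.96]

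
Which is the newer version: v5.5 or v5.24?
v5.24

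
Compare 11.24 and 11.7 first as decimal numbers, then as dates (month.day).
As decimals: 11.24 < 11.7. As dates: 11/24 is later than 11/7 (day 24 > day 7).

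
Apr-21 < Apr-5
False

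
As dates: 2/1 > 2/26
False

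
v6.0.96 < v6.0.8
False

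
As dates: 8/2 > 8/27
False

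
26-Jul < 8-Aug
True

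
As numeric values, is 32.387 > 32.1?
True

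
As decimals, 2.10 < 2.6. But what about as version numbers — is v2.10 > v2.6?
True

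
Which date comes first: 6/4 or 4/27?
4/27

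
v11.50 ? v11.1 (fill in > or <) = >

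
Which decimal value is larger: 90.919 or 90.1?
90.919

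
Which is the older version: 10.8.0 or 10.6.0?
10.6.0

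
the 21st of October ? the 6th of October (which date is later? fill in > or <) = >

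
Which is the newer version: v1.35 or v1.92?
v1.92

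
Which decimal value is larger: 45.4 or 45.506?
45.506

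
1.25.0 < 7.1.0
True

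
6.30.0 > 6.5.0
True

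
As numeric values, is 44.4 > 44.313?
True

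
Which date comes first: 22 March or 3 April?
22 March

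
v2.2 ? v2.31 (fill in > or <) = <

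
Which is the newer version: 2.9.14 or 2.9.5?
2.9.14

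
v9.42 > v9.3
True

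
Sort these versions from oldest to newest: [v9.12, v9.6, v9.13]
[v9.6, v9.12, v9.13]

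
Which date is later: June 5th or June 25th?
June 25th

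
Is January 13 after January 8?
Yes. Day 13 comes after day 8 in January — this is a date comparison, not a decimal one (the decimal 1.13 would be smaller than 1.8).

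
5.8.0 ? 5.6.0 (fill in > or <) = >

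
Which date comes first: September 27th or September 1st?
September 1st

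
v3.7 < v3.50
True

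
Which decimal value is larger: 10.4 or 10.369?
10.4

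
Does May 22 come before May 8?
No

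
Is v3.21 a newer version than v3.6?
Yes. Version numbers are compared segment by segment as integers, not as decimals: minor version 21 > 6, so v3.21 > v3.6 (even though the decimal 3.21 < 3.6).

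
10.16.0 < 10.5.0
False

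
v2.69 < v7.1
True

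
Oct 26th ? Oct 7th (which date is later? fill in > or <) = >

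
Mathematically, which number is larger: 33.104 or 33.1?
33.104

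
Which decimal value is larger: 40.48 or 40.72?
40.72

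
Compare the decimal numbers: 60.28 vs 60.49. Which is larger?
60.49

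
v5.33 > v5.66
False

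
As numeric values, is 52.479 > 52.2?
True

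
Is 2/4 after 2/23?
No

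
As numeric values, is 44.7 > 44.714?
False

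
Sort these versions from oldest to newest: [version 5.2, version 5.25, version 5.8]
[version 5.2, version 5.8, version 5.25]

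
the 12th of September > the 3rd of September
True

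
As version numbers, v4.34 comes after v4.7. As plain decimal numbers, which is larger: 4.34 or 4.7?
4.7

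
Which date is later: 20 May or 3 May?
20 May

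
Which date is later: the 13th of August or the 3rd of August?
the 13th of August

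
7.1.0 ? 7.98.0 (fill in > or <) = <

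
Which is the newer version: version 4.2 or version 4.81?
version 4.81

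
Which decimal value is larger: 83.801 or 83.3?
83.801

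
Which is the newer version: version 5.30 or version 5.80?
version 5.80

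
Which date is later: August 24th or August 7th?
August 24th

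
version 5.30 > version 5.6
True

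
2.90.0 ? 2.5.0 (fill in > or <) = >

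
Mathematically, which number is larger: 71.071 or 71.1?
71.1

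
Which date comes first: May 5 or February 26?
February 26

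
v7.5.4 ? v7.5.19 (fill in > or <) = <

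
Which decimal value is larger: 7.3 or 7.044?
7.3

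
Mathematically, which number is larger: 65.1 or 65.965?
65.965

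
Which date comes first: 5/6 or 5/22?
5/6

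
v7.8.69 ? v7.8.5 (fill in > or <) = >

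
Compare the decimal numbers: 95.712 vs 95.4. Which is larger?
95.712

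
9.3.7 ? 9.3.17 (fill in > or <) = <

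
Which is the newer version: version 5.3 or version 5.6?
version 5.6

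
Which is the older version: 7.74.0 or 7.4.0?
7.4.0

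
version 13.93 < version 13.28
False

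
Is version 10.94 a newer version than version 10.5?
Yes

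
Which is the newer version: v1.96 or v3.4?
v3.4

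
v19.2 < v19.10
True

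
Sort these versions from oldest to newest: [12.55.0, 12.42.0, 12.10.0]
[12.10.0, 12.42.0, 12.55.0]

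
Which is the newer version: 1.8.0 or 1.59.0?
1.59.0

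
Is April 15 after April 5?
Yes. Day 15 comes after day 5 in April — this is a date comparison, not a decimal one (the decimal 4.15 would be smaller than 4.5).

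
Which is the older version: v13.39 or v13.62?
v13.39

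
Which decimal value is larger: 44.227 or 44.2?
44.227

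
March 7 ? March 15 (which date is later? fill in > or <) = <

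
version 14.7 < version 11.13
False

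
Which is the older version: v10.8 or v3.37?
v3.37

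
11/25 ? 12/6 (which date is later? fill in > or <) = <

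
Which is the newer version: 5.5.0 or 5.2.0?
5.5.0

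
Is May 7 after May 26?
No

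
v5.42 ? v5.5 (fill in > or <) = >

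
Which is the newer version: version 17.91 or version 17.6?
version 17.91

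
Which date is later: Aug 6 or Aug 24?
Aug 24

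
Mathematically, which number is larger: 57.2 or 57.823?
57.823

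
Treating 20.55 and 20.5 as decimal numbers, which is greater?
20.55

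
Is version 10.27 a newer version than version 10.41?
No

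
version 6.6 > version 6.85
False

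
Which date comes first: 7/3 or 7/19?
7/3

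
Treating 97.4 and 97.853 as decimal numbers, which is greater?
97.853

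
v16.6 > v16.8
False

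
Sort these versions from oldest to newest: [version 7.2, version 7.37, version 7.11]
[version 7.2, version 7.11, version 7.37]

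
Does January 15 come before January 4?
No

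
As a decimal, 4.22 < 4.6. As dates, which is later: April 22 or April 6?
April 22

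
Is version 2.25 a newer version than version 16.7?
No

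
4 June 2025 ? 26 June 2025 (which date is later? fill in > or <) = <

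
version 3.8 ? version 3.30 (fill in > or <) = <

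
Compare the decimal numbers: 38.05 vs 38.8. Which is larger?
38.8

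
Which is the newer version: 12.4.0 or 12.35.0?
12.35.0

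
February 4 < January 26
False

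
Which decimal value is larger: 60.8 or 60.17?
60.8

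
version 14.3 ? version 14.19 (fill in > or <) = <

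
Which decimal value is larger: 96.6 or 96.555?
96.6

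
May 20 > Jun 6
False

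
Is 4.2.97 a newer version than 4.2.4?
Yes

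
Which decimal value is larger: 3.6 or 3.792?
3.792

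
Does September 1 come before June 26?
No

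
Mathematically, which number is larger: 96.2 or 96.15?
96.2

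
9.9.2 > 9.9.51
False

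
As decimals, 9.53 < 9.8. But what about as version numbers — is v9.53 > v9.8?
True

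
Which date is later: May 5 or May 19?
May 19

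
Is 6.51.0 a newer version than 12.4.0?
No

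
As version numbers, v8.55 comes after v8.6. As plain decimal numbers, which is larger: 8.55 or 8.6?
8.6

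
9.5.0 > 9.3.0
True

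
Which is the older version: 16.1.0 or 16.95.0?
16.1.0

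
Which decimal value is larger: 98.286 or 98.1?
98.286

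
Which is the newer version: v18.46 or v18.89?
v18.89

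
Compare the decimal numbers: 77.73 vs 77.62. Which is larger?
77.73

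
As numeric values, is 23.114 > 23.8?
False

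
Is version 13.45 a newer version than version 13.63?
No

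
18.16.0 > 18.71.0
False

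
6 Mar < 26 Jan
False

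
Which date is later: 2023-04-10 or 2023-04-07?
2023-04-10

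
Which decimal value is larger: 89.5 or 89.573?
89.573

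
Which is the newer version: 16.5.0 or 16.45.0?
16.45.0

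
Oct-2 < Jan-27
False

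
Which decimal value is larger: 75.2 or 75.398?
75.398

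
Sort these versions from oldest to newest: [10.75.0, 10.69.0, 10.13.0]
[10.13.0, 10.69.0, 10.75.0]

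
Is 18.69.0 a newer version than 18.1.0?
Yes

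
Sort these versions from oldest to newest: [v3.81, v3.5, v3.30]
[v3.5, v3.30, v3.81]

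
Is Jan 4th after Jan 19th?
No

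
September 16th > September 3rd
True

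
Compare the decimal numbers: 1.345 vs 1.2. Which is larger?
1.345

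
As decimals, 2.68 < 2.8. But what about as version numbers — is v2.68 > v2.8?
True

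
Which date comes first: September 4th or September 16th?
September 4th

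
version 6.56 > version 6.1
True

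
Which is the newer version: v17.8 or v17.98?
v17.98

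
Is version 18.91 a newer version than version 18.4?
Yes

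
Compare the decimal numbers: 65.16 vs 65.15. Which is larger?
65.16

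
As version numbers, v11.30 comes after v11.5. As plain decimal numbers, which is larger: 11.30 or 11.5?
11.5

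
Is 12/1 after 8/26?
Yes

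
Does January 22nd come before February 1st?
Yes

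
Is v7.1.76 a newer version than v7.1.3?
Yes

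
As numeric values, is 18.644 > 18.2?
True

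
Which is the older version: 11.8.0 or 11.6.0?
11.6.0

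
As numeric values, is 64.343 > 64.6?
False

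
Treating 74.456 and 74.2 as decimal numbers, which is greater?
74.456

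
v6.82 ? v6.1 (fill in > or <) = >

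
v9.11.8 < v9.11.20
True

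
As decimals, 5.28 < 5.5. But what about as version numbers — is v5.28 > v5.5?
True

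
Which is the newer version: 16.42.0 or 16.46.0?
16.46.0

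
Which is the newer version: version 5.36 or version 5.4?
version 5.36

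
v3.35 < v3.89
True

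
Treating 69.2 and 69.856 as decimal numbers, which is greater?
69.856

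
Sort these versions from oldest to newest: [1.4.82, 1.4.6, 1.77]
[1.4.6, 1.4.82, 1.77]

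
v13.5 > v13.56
False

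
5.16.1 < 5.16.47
True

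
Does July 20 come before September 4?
Yes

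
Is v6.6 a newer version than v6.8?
No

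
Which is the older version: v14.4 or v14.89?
v14.4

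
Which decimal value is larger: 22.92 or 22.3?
22.92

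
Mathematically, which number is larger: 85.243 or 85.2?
85.243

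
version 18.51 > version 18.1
True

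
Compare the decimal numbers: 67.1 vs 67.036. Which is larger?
67.1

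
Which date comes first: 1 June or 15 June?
1 June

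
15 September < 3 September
False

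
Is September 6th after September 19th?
No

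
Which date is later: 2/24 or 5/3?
5/3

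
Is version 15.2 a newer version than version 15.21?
No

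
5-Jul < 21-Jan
False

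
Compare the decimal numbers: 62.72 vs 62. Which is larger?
62.72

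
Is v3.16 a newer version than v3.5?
Yes. Version numbers are compared segment by segment as integers, not as decimals: minor version 16 > 5, so v3.16 > v3.5 (even though the decimal 3.16 < 3.5).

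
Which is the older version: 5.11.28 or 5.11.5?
5.11.5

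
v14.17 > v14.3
True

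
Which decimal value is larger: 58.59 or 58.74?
58.74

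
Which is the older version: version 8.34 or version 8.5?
version 8.5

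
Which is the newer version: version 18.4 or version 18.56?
version 18.56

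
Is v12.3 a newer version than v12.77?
No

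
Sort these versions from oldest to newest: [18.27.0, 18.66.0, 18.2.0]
[18.2.0, 18.27.0, 18.66.0]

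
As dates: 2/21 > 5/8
False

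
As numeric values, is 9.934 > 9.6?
True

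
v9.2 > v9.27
False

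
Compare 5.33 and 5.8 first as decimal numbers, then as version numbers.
As decimals: 5.33 < 5.8. As versions: v5.33 > v5.8 (minor version 33 > 8).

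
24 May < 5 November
True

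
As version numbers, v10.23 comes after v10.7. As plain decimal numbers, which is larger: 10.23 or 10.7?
10.7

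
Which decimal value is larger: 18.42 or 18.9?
18.9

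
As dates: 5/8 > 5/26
False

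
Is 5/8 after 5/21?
No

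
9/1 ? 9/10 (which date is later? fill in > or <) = <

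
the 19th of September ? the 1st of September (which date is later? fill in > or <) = >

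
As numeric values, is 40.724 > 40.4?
True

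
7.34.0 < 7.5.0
False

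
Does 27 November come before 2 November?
No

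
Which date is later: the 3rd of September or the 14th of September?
the 14th of September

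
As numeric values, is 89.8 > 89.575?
True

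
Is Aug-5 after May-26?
Yes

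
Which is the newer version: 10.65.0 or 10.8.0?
10.65.0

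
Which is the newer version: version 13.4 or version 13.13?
version 13.13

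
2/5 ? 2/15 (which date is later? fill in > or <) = <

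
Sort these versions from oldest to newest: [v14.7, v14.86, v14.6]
[v14.6, v14.7, v14.86]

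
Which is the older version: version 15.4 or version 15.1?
version 15.1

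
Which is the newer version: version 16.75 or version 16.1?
version 16.75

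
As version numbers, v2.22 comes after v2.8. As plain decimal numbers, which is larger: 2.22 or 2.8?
2.8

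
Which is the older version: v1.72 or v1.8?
v1.8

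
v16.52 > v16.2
True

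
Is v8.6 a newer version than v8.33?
No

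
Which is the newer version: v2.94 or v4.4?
v4.4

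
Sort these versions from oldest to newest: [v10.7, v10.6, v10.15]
[v10.6, v10.7, v10.15]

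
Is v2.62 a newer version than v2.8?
Yes. Version numbers are compared segment by segment as integers, not as decimals: minor version 62 > 8, so v2.62 > v2.8 (even though the decimal 2.62 < 2.8).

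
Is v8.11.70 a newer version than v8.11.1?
Yes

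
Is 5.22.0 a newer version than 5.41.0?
No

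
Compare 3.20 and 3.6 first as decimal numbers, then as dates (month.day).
As decimals: 3.20 < 3.6. As dates: 3/20 is later than 3/6 (day 20 > day 6).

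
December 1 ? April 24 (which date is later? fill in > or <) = >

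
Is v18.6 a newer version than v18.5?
Yes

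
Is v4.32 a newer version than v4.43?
No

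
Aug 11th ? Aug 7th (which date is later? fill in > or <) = >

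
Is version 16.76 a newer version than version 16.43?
Yes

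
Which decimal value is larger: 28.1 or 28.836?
28.836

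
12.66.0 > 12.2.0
True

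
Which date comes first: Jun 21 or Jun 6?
Jun 6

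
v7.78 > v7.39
True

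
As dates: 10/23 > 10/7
True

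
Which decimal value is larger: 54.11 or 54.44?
54.44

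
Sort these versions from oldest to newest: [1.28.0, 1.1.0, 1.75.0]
[1.1.0, 1.28.0, 1.75.0]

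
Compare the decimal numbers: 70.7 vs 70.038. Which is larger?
70.7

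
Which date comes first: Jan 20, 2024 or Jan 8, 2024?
Jan 8, 2024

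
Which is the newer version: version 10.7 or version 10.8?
version 10.8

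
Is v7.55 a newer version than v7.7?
Yes. Version numbers are compared segment by segment as integers, not as decimals: minor version 55 > 7, so v7.55 > v7.7 (even though the decimal 7.55 < 7.7).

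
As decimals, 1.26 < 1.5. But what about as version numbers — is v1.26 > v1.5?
True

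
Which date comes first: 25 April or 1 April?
1 April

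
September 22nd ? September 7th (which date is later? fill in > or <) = >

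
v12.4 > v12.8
False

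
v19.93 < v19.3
False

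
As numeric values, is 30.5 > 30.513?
False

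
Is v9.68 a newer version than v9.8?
Yes. Version numbers are compared segment by segment as integers, not as decimals: minor version 68 > 8, so v9.68 > v9.8 (even though the decimal 9.68 < 9.8).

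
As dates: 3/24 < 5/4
True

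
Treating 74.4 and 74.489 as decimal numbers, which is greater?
74.489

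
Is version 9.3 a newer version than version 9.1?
Yes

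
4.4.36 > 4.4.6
True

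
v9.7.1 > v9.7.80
False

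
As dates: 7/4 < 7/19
True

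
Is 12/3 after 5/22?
Yes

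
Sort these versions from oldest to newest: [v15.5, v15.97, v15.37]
[v15.5, v15.37, v15.97]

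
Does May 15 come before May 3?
No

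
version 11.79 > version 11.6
True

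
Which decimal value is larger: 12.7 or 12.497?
12.7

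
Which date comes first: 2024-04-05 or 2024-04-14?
2024-04-05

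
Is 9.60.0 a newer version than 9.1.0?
Yes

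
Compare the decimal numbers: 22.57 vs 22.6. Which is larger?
22.6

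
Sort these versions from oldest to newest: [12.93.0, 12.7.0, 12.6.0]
[12.6.0, 12.7.0, 12.93.0]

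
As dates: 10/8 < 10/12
True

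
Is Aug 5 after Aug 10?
No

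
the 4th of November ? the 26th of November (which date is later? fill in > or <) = <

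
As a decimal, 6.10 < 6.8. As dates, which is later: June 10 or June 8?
June 10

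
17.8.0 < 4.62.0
False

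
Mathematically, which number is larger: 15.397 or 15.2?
15.397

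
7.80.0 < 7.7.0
False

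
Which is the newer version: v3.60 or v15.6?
v15.6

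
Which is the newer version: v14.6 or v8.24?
v14.6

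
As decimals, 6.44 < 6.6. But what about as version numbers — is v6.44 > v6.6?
True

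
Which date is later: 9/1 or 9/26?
9/26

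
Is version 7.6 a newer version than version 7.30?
No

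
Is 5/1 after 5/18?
No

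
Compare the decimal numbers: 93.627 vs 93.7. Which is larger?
93.7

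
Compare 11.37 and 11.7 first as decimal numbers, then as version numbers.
As decimals: 11.37 < 11.7. As versions: v11.37 > v11.7 (minor version 37 > 7).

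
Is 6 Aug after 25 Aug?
No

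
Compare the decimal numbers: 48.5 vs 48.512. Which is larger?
48.512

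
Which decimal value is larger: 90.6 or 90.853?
90.853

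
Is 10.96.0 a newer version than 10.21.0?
Yes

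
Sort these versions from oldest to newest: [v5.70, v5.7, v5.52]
[v5.7, v5.52, v5.70]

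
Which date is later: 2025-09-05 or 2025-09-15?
2025-09-15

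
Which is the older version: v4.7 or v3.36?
v3.36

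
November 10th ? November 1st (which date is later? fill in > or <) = >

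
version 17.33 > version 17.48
False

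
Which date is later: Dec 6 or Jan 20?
Dec 6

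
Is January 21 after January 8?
Yes. Day 21 comes after day 8 in January — this is a date comparison, not a decimal one (the decimal 1.21 would be smaller than 1.8).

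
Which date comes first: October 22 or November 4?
October 22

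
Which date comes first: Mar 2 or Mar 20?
Mar 2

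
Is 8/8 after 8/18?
No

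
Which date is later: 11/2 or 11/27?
11/27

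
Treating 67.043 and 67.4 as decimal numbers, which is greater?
67.4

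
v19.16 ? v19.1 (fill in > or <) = >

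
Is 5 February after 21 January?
Yes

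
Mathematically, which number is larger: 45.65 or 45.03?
45.65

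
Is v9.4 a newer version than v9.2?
Yes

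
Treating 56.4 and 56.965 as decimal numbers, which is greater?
56.965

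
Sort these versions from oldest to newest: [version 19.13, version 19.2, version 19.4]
[version 19.2, version 19.4, version 19.13]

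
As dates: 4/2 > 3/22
True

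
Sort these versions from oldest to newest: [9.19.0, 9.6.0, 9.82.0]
[9.6.0, 9.19.0, 9.82.0]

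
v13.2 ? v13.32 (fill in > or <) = <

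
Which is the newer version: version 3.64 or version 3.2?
version 3.64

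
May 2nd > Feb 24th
True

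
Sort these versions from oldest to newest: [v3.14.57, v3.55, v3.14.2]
[v3.14.2, v3.14.57, v3.55]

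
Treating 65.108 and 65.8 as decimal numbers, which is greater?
65.8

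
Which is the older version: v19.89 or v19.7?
v19.7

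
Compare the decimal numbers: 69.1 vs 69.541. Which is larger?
69.541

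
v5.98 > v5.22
True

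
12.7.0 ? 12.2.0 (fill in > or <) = >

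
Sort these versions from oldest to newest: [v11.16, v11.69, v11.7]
[v11.7, v11.16, v11.69]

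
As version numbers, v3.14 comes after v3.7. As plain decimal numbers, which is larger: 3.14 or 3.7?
3.7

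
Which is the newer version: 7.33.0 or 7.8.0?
7.33.0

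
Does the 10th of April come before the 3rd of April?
No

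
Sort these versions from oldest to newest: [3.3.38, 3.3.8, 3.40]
[3.3.8, 3.3.38, 3.40]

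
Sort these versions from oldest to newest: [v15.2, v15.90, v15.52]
[v15.2, v15.52, v15.90]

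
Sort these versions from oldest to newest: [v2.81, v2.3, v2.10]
[v2.3, v2.10, v2.81]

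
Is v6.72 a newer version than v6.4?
Yes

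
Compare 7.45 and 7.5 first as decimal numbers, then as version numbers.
As decimals: 7.45 < 7.5. As versions: v7.45 > v7.5 (minor version 45 > 5).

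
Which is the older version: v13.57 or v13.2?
v13.2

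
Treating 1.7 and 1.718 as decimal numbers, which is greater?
1.718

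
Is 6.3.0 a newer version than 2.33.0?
Yes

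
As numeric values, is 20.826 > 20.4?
True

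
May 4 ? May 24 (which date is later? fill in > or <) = <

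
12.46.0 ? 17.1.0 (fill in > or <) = <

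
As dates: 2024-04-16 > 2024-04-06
True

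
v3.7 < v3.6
False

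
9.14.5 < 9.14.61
True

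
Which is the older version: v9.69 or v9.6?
v9.6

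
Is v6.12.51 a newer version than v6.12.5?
Yes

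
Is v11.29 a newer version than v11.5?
Yes. Version numbers are compared segment by segment as integers, not as decimals: minor version 29 > 5, so v11.29 > v11.5 (even though the decimal 11.29 < 11.5).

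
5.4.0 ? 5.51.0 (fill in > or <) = <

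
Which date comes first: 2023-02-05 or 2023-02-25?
2023-02-05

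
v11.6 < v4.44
False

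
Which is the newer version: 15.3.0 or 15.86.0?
15.86.0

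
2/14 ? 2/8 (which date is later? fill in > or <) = >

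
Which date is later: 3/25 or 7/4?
7/4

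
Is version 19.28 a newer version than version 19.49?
No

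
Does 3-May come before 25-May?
Yes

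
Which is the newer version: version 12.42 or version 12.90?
version 12.90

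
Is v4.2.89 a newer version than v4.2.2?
Yes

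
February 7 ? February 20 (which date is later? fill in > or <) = <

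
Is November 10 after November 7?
Yes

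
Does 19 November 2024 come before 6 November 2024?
No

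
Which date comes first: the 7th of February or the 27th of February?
the 7th of February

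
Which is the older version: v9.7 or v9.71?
v9.7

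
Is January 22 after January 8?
Yes. Day 22 comes after day 8 in January — this is a date comparison, not a decimal one (the decimal 1.22 would be smaller than 1.8).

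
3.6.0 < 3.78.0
True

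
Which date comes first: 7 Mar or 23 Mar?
7 Mar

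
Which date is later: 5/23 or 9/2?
9/2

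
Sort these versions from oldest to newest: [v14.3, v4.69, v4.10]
[v4.10, v4.69, v14.3]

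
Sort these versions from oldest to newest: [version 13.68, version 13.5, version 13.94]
[version 13.5, version 13.68, version 13.94]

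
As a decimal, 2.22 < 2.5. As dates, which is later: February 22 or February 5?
February 22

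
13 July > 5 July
True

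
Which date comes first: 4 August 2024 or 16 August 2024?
4 August 2024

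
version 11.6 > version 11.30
False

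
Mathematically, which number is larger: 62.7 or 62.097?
62.7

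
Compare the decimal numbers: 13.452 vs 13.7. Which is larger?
13.7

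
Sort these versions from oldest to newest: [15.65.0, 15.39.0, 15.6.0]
[15.6.0, 15.39.0, 15.65.0]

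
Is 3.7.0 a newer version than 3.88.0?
No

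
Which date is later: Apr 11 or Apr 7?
Apr 11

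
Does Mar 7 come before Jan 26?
No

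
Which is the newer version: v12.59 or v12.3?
v12.59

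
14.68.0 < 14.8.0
False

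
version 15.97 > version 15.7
True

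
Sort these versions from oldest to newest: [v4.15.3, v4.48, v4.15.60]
[v4.15.3, v4.15.60, v4.48]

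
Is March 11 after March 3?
Yes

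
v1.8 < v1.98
True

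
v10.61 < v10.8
False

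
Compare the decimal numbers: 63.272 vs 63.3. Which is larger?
63.3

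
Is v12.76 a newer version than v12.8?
Yes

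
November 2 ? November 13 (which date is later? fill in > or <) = <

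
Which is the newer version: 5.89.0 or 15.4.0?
15.4.0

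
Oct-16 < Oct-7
False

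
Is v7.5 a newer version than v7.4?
Yes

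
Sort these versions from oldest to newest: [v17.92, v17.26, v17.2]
[v17.2, v17.26, v17.92]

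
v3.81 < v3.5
False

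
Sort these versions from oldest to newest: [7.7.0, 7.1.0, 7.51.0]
[7.1.0, 7.7.0, 7.51.0]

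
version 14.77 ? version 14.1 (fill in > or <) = >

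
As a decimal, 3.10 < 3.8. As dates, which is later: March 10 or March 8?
March 10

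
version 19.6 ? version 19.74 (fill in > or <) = <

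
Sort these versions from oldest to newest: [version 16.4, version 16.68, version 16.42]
[version 16.4, version 16.42, version 16.68]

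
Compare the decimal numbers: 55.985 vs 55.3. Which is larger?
55.985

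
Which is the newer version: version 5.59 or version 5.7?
version 5.59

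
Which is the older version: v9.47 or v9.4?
v9.4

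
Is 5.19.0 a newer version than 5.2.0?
Yes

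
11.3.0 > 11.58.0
False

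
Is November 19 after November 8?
Yes. Day 19 comes after day 8 in November — this is a date comparison, not a decimal one (the decimal 11.19 would be smaller than 11.8).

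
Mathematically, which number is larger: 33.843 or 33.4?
33.843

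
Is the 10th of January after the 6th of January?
Yes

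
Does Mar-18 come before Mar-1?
No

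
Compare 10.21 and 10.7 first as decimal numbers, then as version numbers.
As decimals: 10.21 < 10.7. As versions: v10.21 > v10.7 (minor version 21 > 7).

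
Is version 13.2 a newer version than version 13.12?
No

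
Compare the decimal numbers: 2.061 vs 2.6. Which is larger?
2.6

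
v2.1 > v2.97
False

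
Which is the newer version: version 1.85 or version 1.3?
version 1.85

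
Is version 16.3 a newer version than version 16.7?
No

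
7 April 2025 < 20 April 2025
True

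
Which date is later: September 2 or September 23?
September 23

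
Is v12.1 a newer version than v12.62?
No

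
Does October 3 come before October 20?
Yes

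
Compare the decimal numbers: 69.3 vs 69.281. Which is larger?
69.3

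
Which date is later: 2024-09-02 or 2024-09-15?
2024-09-15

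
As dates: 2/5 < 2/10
True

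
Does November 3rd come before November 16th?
Yes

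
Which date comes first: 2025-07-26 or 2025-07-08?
2025-07-08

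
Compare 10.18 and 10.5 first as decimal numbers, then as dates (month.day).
As decimals: 10.18 < 10.5. As dates: 10/18 is later than 10/5 (day 18 > day 5).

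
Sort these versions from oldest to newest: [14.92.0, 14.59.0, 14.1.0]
[14.1.0, 14.59.0, 14.92.0]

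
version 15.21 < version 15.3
False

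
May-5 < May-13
True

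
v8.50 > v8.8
True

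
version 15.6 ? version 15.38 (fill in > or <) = <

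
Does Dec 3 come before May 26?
No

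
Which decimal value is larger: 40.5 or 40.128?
40.5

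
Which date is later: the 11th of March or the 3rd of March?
the 11th of March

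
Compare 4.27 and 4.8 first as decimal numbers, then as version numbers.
As decimals: 4.27 < 4.8. As versions: v4.27 > v4.8 (minor version 27 > 8).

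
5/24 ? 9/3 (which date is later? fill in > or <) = <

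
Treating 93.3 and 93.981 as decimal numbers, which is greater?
93.981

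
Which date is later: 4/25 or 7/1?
7/1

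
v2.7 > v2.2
True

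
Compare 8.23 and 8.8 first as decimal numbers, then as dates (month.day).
As decimals: 8.23 < 8.8. As dates: 8/23 is later than 8/8 (day 23 > day 8).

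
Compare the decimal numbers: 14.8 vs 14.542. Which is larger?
14.8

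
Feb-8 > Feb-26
False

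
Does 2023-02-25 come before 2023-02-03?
No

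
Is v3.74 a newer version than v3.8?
Yes. Version numbers are compared segment by segment as integers, not as decimals: minor version 74 > 8, so v3.74 > v3.8 (even though the decimal 3.74 < 3.8).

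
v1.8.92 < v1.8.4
False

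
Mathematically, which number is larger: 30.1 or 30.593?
30.593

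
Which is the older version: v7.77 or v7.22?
v7.22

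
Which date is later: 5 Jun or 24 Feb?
5 Jun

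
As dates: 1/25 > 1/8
True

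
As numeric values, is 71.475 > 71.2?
True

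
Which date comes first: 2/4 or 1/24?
1/24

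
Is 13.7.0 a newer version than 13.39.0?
No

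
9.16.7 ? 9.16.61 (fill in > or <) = <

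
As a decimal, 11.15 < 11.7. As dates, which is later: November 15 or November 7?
November 15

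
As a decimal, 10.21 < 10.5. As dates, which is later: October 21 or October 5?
October 21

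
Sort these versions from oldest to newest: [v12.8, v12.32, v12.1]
[v12.1, v12.8, v12.32]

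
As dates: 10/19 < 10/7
False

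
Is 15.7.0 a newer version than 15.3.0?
Yes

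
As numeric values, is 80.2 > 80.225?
False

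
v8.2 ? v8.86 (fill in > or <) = <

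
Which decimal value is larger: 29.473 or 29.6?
29.6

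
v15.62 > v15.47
True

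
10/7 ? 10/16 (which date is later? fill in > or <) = <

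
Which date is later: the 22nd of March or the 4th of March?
the 22nd of March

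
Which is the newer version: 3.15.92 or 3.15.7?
3.15.92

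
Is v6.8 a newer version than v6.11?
No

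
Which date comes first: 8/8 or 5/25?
5/25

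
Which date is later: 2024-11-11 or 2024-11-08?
2024-11-11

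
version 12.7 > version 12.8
False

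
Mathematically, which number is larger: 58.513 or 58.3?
58.513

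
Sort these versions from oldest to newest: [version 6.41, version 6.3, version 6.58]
[version 6.3, version 6.41, version 6.58]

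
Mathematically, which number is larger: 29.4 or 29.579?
29.579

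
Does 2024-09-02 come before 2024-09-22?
Yes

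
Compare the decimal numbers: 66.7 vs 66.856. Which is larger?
66.856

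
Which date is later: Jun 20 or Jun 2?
Jun 20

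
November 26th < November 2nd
False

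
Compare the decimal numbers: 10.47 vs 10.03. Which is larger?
10.47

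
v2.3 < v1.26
False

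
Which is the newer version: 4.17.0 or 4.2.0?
4.17.0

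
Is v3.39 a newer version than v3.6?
Yes. Version numbers are compared segment by segment as integers, not as decimals: minor version 39 > 6, so v3.39 > v3.6 (even though the decimal 3.39 < 3.6).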